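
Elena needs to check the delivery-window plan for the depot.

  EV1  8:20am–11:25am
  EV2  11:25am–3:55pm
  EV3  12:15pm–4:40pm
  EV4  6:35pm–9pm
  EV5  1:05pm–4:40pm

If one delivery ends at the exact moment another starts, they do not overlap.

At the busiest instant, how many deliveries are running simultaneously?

Walk through starts and ends in time order (an end at T is processed before a start at T):
8:20am start EV1 → 1
11:25am end EV1 → 0
11:25am start EV2 → 1
12:15pm start EV3 → 2
1:05pm start EV5 → 3
3:55pm end EV2 → 2
4:40pm end EV3 → 1
4:40pm end EV5 → 0
6:35pm start EV4 → 1
9pm end EV4 → 0
Peak is 3, at 1:05pm (EV2, EV3, EV5).

3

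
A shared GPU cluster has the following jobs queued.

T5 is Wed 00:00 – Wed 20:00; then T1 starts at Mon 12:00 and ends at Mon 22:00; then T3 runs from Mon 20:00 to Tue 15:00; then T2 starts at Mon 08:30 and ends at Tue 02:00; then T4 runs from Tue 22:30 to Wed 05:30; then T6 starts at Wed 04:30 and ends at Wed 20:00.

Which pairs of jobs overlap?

Sorted by start: T2, T1, T3, T4, T5, T6.
T1 starts before T2 ends → T2 and T1 overlap.
T3 starts before T2 ends → T2 and T3 overlap.
T4 starts after T2 ends, so T2 has no further overlaps.
T3 starts before T1 ends → T1 and T3 overlap.
T4 starts after T1 ends, so T1 has no further overlaps.
T4 starts after T3 ends, so T3 has no further overlaps.
T5 starts before T4 ends → T4 and T5 overlap.
T6 starts before T4 ends → T4 and T6 overlap.
T6 starts before T5 ends → T5 and T6 overlap.

T1 & T2, T1 & T3, T2 & T3, T4 & T5, T4 & T6, T5 & T6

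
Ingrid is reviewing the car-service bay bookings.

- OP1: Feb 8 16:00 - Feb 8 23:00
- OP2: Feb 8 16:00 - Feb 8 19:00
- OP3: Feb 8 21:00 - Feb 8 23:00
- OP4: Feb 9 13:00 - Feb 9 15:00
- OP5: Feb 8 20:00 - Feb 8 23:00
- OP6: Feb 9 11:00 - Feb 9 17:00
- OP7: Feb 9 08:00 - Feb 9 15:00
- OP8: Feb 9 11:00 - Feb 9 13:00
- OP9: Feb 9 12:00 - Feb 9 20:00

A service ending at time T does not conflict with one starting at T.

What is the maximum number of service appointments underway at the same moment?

Sweep the timeline, counting +1 at each start and −1 at each end (ends before starts at a tie):
Feb 8 16:00 start OP1 → 1
Feb 8 16:00 start OP2 → 2
Feb 8 19:00 end OP2 → 1
Feb 8 20:00 start OP5 → 2
Feb 8 21:00 start OP3 → 3
Feb 8 23:00 end OP1 → 2
Feb 8 23:00 end OP3 → 1
Feb 8 23:00 end OP5 → 0
Feb 9 08:00 start OP7 → 1
Feb 9 11:00 start OP6 → 2
Feb 9 11:00 start OP8 → 3
Feb 9 12:00 start OP9 → 4
Feb 9 13:00 end OP8 → 3
Feb 9 13:00 start OP4 → 4
Feb 9 15:00 end OP4 → 3
Feb 9 15:00 end OP7 → 2
Feb 9 17:00 end OP6 → 1
Feb 9 20:00 end OP9 → 0
Peak is 4, at Feb 9 12:00 (OP6, OP7, OP8, OP9).

4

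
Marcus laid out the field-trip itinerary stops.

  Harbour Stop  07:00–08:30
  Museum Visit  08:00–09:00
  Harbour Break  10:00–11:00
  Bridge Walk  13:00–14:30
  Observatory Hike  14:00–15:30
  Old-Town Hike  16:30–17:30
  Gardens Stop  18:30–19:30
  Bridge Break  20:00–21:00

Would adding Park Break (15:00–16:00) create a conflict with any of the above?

Harbour Stop: ends 08:30 at or before Park Break starts 15:00 → clear.
Museum Visit: ends 09:00 at or before Park Break starts 15:00 → clear.
Harbour Break: ends 11:00 at or before Park Break starts 15:00 → clear.
Bridge Walk: ends 14:30 at or before Park Break starts 15:00 → clear.
Observatory Hike: starts 14:00 before Park Break ends 16:00, and ends 15:30 after Park Break starts 15:00 → overlap.
Old-Town Hike: starts 16:30 at or after Park Break ends 16:00 → clear.
Gardens Stop: starts 18:30 at or after Park Break ends 16:00 → clear.
Bridge Break: starts 20:00 at or after Park Break ends 16:00 → clear.
Park Break overlaps Observatory Hike.

Yes — it overlaps Observatory Hike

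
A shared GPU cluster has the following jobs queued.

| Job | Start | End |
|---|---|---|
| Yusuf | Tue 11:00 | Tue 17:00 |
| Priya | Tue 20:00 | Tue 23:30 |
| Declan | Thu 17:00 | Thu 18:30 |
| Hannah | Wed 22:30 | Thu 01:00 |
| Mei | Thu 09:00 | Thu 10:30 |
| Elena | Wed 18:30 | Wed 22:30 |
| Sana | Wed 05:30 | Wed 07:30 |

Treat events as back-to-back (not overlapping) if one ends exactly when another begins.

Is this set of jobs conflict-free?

Sorted by start: Yusuf, Priya, Sana, Elena, Hannah, Mei, Declan.
Priya starts after Yusuf ends, so Yusuf has no further overlaps.
Sana starts after Priya ends, so Priya has no further overlaps.
Elena starts after Sana ends, so Sana has no further overlaps.
Hannah starts exactly when Elena ends (back-to-back, no overlap), so Elena has no further overlaps.
Mei starts after Hannah ends, so Hannah has no further overlaps.
Declan starts after Mei ends.
Every pair is clear; the schedule has no overlaps.

Yes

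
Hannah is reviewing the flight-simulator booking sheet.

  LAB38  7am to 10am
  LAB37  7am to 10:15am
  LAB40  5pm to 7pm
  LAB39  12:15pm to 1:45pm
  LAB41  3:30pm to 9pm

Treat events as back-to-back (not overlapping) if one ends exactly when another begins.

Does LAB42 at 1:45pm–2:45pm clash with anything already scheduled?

No — it doesn't clash with anything

LAB37: ends 10:15am at or before LAB42 starts 1:45pm → clear.
LAB38: ends 10am at or before LAB42 starts 1:45pm → clear.
LAB39: ends 1:45pm at or before LAB42 starts 1:45pm → clear.
LAB41: starts 3:30pm at or after LAB42 ends 2:45pm → clear.
LAB40: starts 5pm at or after LAB42 ends 2:45pm → clear.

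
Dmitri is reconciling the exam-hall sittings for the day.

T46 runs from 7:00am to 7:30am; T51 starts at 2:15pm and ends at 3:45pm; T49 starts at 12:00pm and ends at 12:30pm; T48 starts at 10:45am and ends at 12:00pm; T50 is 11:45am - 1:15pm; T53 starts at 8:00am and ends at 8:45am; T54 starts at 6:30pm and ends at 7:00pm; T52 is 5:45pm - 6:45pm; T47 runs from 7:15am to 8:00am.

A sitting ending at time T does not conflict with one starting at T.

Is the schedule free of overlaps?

No

Two intervals overlap when each starts before the other ends.
Sorted by start: T46, T47, T53, T48, T50, T49, T51, T52, T54.
T47 starts before T46 ends → T46 and T47 overlap.
That's a conflict, so the schedule is not conflict-free.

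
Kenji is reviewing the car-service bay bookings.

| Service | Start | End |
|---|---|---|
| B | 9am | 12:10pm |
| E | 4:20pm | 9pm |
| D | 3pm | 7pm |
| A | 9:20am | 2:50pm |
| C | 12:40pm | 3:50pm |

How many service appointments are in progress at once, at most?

Walk through starts and ends in time order (an end at T is processed before a start at T):
9am start B → 1
9:20am start A → 2
12:10pm end B → 1
12:40pm start C → 2
2:50pm end A → 1
3pm start D → 2
3:50pm end C → 1
4:20pm start E → 2
7pm end D → 1
9pm end E → 0
Peak is 2, at 9:20am (A, B).

2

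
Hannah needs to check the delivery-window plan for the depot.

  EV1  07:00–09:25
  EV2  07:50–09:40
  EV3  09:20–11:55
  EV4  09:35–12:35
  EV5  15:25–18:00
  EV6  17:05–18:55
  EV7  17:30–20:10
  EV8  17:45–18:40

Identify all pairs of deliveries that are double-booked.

EV1 & EV2, EV1 & EV3, EV2 & EV3, EV2 & EV4, EV3 & EV4, EV5 & EV6, EV5 & EV7, EV5 & EV8, EV6 & EV7, EV6 & EV8, EV7 & EV8

Sorted by start: EV1, EV2, EV3, EV4, EV5, EV6, EV7, EV8.
EV2 starts before EV1 ends → EV1 and EV2 overlap.
EV3 starts before EV1 ends → EV1 and EV3 overlap.
EV4 starts after EV1 ends, so nothing later overlaps EV1 either.
EV3 starts before EV2 ends → EV2 and EV3 overlap.
EV4 starts before EV2 ends → EV2 and EV4 overlap.
EV5 starts after EV2 ends, so nothing later overlaps EV2 either.
EV4 starts before EV3 ends → EV3 and EV4 overlap.
EV5 starts after EV3 ends, so nothing later overlaps EV3 either.
EV5 starts after EV4 ends, so nothing later overlaps EV4 either.
EV6 starts before EV5 ends → EV5 and EV6 overlap.
EV7 starts before EV5 ends → EV5 and EV7 overlap.
EV8 starts before EV5 ends → EV5 and EV8 overlap.
EV7 starts before EV6 ends → EV6 and EV7 overlap.
EV8 starts before EV6 ends → EV6 and EV8 overlap.
EV8 starts before EV7 ends → EV7 and EV8 overlap.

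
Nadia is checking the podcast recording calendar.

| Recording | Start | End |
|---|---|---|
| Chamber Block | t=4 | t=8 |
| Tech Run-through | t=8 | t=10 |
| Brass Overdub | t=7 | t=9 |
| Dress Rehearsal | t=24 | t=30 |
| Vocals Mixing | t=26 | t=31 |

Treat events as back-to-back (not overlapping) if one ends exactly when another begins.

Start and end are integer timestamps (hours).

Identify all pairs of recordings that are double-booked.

Brass Overdub & Chamber Block, Brass Overdub & Tech Run-through, Dress Rehearsal & Vocals Mixing

Check each pair: they overlap iff neither finishes before the other starts.
Sorted by start: Chamber Block, Brass Overdub, Tech Run-through, Dress Rehearsal, Vocals Mixing.
Brass Overdub starts before Chamber Block ends → Chamber Block and Brass Overdub overlap.
Tech Run-through starts exactly when Chamber Block ends (back-to-back, no overlap), so Chamber Block has no further overlaps.
Tech Run-through starts before Brass Overdub ends → Brass Overdub and Tech Run-through overlap.
Dress Rehearsal starts after Brass Overdub ends, so Brass Overdub has no further overlaps.
Dress Rehearsal starts after Tech Run-through ends, so Tech Run-through has no further overlaps.
Vocals Mixing starts before Dress Rehearsal ends → Dress Rehearsal and Vocals Mixing overlap.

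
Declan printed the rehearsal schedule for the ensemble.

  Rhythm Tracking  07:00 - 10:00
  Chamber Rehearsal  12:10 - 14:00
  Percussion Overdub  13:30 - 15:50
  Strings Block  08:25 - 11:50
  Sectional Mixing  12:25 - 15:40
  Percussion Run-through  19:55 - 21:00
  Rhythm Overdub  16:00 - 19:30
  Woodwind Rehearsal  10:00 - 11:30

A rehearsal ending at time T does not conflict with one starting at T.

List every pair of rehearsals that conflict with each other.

Chamber Rehearsal & Percussion Overdub, Chamber Rehearsal & Sectional Mixing, Percussion Overdub & Sectional Mixing, Rhythm Tracking & Strings Block, Strings Block & Woodwind Rehearsal

Check each pair: they overlap iff neither finishes before the other starts.
Sorted by start: Rhythm Tracking, Strings Block, Woodwind Rehearsal, Chamber Rehearsal, Sectional Mixing, Percussion Overdub, Rhythm Overdub, Percussion Run-through.
Strings Block starts before Rhythm Tracking ends → Rhythm Tracking and Strings Block overlap.
Woodwind Rehearsal starts exactly when Rhythm Tracking ends (back-to-back, no overlap) — done with Rhythm Tracking.
Woodwind Rehearsal starts before Strings Block ends → Strings Block and Woodwind Rehearsal overlap.
Chamber Rehearsal starts after Strings Block ends — done with Strings Block.
Chamber Rehearsal starts after Woodwind Rehearsal ends — done with Woodwind Rehearsal.
Sectional Mixing starts before Chamber Rehearsal ends → Chamber Rehearsal and Sectional Mixing overlap.
Percussion Overdub starts before Chamber Rehearsal ends → Chamber Rehearsal and Percussion Overdub overlap.
Rhythm Overdub starts after Chamber Rehearsal ends — done with Chamber Rehearsal.
Percussion Overdub starts before Sectional Mixing ends → Sectional Mixing and Percussion Overdub overlap.
Rhythm Overdub starts after Sectional Mixing ends — done with Sectional Mixing.
Rhythm Overdub starts after Percussion Overdub ends — done with Percussion Overdub.
Percussion Run-through starts after Rhythm Overdub ends.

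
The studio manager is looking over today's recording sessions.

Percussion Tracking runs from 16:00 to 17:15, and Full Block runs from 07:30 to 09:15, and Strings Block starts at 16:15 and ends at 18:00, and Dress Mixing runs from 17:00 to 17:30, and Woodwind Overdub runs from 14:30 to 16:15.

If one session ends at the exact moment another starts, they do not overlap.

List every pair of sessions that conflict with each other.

Sorted by start: Full Block, Woodwind Overdub, Percussion Tracking, Strings Block, Dress Mixing.
Woodwind Overdub starts after Full Block ends, so nothing later overlaps Full Block either.
Percussion Tracking starts before Woodwind Overdub ends → Woodwind Overdub and Percussion Tracking overlap.
Strings Block starts exactly when Woodwind Overdub ends (back-to-back, no overlap), so nothing later overlaps Woodwind Overdub either.
Strings Block starts before Percussion Tracking ends → Percussion Tracking and Strings Block overlap.
Dress Mixing starts before Percussion Tracking ends → Percussion Tracking and Dress Mixing overlap.
Dress Mixing starts before Strings Block ends → Strings Block and Dress Mixing overlap.

Dress Mixing & Percussion Tracking, Dress Mixing & Strings Block, Percussion Tracking & Strings Block, Percussion Tracking & Woodwind Overdub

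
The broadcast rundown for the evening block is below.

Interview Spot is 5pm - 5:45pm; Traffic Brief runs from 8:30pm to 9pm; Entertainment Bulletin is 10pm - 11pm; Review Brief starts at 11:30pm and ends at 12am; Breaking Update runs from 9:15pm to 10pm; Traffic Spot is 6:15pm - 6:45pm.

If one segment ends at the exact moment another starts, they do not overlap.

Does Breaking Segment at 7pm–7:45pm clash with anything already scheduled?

No — it doesn't clash with anything

Interview Spot: ends 5:45pm at or before Breaking Segment starts 7pm → clear.
Traffic Spot: ends 6:45pm at or before Breaking Segment starts 7pm → clear.
Traffic Brief: starts 8:30pm at or after Breaking Segment ends 7:45pm → clear.
Breaking Update: starts 9:15pm at or after Breaking Segment ends 7:45pm → clear.
Entertainment Bulletin: starts 10pm at or after Breaking Segment ends 7:45pm → clear.
Review Brief: starts 11:30pm at or after Breaking Segment ends 7:45pm → clear.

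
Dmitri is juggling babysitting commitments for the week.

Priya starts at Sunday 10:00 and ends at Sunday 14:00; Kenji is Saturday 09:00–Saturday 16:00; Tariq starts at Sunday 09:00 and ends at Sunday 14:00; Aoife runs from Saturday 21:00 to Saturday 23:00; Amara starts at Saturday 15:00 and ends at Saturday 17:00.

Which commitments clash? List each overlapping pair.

Sorted by start: Kenji, Amara, Aoife, Tariq, Priya.
Amara starts before Kenji ends → Kenji and Amara overlap.
Aoife starts after Kenji ends; Kenji is clear from here.
Aoife starts after Amara ends; Amara is clear from here.
Tariq starts after Aoife ends; Aoife is clear from here.
Priya starts before Tariq ends → Tariq and Priya overlap.

Amara & Kenji, Priya & Tariq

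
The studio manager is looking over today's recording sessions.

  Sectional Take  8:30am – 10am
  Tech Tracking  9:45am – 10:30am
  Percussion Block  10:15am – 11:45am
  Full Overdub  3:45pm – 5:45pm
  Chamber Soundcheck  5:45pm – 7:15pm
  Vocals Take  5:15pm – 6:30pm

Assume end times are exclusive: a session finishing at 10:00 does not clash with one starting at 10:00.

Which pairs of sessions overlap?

Chamber Soundcheck & Vocals Take, Full Overdub & Vocals Take, Percussion Block & Tech Tracking, Sectional Take & Tech Tracking

Sorted by start: Sectional Take, Tech Tracking, Percussion Block, Full Overdub, Vocals Take, Chamber Soundcheck.
Tech Tracking starts before Sectional Take ends → Sectional Take and Tech Tracking overlap.
Percussion Block starts after Sectional Take ends, so Sectional Take has no further overlaps.
Percussion Block starts before Tech Tracking ends → Tech Tracking and Percussion Block overlap.
Full Overdub starts after Tech Tracking ends, so Tech Tracking has no further overlaps.
Full Overdub starts after Percussion Block ends, so Percussion Block has no further overlaps.
Vocals Take starts before Full Overdub ends → Full Overdub and Vocals Take overlap.
Chamber Soundcheck starts exactly when Full Overdub ends (back-to-back, no overlap).
Chamber Soundcheck starts before Vocals Take ends → Vocals Take and Chamber Soundcheck overlap.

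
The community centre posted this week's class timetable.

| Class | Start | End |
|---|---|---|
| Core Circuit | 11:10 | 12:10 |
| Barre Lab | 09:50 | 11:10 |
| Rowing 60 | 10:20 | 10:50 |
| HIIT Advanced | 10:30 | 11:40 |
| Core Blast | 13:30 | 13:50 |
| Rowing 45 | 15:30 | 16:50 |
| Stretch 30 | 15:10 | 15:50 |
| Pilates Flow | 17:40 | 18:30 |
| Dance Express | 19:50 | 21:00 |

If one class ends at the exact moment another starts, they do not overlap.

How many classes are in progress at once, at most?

3

Walk through starts and ends in time order (an end at T is processed before a start at T):
09:50 start Barre Lab → 1
10:20 start Rowing 60 → 2
10:30 start HIIT Advanced → 3
10:50 end Rowing 60 → 2
11:10 end Barre Lab → 1
11:10 start Core Circuit → 2
11:40 end HIIT Advanced → 1
12:10 end Core Circuit → 0
13:30 start Core Blast → 1
13:50 end Core Blast → 0
15:10 start Stretch 30 → 1
15:30 start Rowing 45 → 2
15:50 end Stretch 30 → 1
16:50 end Rowing 45 → 0
17:40 start Pilates Flow → 1
18:30 end Pilates Flow → 0
19:50 start Dance Express → 1
21:00 end Dance Express → 0
Peak is 3, at 10:30 (Barre Lab, HIIT Advanced, Rowing 60).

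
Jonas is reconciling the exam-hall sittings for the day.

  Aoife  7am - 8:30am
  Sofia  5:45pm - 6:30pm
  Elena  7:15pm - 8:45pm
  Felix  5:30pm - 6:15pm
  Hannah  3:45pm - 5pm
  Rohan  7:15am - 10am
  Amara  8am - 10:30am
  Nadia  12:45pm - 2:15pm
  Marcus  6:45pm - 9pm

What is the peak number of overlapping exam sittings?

Walk through starts and ends in time order (an end at T is processed before a start at T):
7am start Aoife → 1
7:15am start Rohan → 2
8am start Amara → 3
8:30am end Aoife → 2
10am end Rohan → 1
10:30am end Amara → 0
12:45pm start Nadia → 1
2:15pm end Nadia → 0
3:45pm start Hannah → 1
5pm end Hannah → 0
5:30pm start Felix → 1
5:45pm start Sofia → 2
6:15pm end Felix → 1
6:30pm end Sofia → 0
6:45pm start Marcus → 1
7:15pm start Elena → 2
8:45pm end Elena → 1
9pm end Marcus → 0
Peak is 3, at 8am (Amara, Aoife, Rohan).

3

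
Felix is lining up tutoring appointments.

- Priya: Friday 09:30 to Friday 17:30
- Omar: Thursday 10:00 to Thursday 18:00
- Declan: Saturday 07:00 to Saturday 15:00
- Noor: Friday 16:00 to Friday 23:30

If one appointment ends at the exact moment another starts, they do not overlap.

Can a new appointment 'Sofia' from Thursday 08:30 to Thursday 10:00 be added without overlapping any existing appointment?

Omar: starts Thursday 10:00 at or after Sofia ends Thursday 10:00 → clear.
Priya: starts Friday 09:30 at or after Sofia ends Thursday 10:00 → clear.
Noor: starts Friday 16:00 at or after Sofia ends Thursday 10:00 → clear.
Declan: starts Saturday 07:00 at or after Sofia ends Thursday 10:00 → clear.

Yes — the slot is free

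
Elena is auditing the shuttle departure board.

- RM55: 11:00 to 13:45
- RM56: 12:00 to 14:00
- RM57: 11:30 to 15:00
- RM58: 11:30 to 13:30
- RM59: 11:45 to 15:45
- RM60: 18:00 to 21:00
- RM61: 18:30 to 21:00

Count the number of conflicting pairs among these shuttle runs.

Sorted by start: RM55, RM57, RM58, RM59, RM56, RM60, RM61.
RM57 starts before RM55 ends → RM55 and RM57 overlap.
RM58 starts before RM55 ends → RM55 and RM58 overlap.
RM59 starts before RM55 ends → RM55 and RM59 overlap.
RM56 starts before RM55 ends → RM55 and RM56 overlap.
RM60 starts after RM55 ends — done with RM55.
RM58 starts before RM57 ends → RM57 and RM58 overlap.
RM59 starts before RM57 ends → RM57 and RM59 overlap.
RM56 starts before RM57 ends → RM57 and RM56 overlap.
RM60 starts after RM57 ends — done with RM57.
RM59 starts before RM58 ends → RM58 and RM59 overlap.
RM56 starts before RM58 ends → RM58 and RM56 overlap.
RM60 starts after RM58 ends — done with RM58.
RM56 starts before RM59 ends → RM59 and RM56 overlap.
RM60 starts after RM59 ends — done with RM59.
RM60 starts after RM56 ends — done with RM56.
RM61 starts before RM60 ends → RM60 and RM61 overlap.
Overlapping pairs: RM55 & RM56, RM55 & RM57, RM55 & RM58, RM55 & RM59, RM56 & RM57, RM56 & RM58, RM56 & RM59, RM57 & RM58, RM57 & RM59, RM58 & RM59, RM60 & RM61 — 11 in total.

11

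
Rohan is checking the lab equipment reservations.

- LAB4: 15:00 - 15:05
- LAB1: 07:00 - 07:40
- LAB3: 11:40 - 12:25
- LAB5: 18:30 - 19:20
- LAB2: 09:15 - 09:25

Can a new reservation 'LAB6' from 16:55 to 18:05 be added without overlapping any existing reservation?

Yes — the slot is free

LAB1: ends 07:40 at or before LAB6 starts 16:55 → clear.
LAB2: ends 09:25 at or before LAB6 starts 16:55 → clear.
LAB3: ends 12:25 at or before LAB6 starts 16:55 → clear.
LAB4: ends 15:05 at or before LAB6 starts 16:55 → clear.
LAB5: starts 18:30 at or after LAB6 ends 18:05 → clear.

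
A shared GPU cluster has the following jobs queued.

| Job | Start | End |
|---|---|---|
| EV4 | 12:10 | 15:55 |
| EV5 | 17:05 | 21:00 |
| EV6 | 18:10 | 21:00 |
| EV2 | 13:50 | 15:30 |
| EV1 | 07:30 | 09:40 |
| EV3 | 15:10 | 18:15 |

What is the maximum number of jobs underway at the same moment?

3

Walk through starts and ends in time order (an end at T is processed before a start at T):
07:30 start EV1 → 1
09:40 end EV1 → 0
12:10 start EV4 → 1
13:50 start EV2 → 2
15:10 start EV3 → 3
15:30 end EV2 → 2
15:55 end EV4 → 1
17:05 start EV5 → 2
18:10 start EV6 → 3
18:15 end EV3 → 2
21:00 end EV5 → 1
21:00 end EV6 → 0
Peak is 3, at 15:10 (EV2, EV3, EV4).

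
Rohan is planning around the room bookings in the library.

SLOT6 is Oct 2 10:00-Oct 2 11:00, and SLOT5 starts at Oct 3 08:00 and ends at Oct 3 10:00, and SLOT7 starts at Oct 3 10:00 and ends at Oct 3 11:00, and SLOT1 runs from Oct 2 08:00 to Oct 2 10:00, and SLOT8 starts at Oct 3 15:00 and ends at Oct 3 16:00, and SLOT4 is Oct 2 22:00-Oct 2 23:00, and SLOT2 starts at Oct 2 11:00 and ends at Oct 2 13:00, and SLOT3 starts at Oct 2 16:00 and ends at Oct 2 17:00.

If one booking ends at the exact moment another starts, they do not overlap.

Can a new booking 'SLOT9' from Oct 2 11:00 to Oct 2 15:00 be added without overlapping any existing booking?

SLOT1: ends Oct 2 10:00 at or before SLOT9 starts Oct 2 11:00 → clear.
SLOT6: ends Oct 2 11:00 at or before SLOT9 starts Oct 2 11:00 → clear.
SLOT2: starts Oct 2 11:00 before SLOT9 ends Oct 2 15:00, and ends Oct 2 13:00 after SLOT9 starts Oct 2 11:00 → overlap.
SLOT3: starts Oct 2 16:00 at or after SLOT9 ends Oct 2 15:00 → clear.
SLOT4: starts Oct 2 22:00 at or after SLOT9 ends Oct 2 15:00 → clear.
SLOT5: starts Oct 3 08:00 at or after SLOT9 ends Oct 2 15:00 → clear.
SLOT7: starts Oct 3 10:00 at or after SLOT9 ends Oct 2 15:00 → clear.
SLOT8: starts Oct 3 15:00 at or after SLOT9 ends Oct 2 15:00 → clear.
SLOT9 overlaps SLOT2.

No — it overlaps SLOT2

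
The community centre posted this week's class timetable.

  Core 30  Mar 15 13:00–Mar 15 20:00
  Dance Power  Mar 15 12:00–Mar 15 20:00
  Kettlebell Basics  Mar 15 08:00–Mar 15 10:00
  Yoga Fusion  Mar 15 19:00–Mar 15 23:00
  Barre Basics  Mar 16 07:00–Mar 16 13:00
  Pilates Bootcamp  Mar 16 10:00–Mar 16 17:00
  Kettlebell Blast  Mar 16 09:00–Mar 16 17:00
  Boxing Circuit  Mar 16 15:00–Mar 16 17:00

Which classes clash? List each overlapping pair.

Check each pair: they overlap iff neither finishes before the other starts.
Sorted by start: Kettlebell Basics, Dance Power, Core 30, Yoga Fusion, Barre Basics, Kettlebell Blast, Pilates Bootcamp, Boxing Circuit.
Dance Power starts after Kettlebell Basics ends, so Kettlebell Basics has no further overlaps.
Core 30 starts before Dance Power ends → Dance Power and Core 30 overlap.
Yoga Fusion starts before Dance Power ends → Dance Power and Yoga Fusion overlap.
Barre Basics starts after Dance Power ends, so Dance Power has no further overlaps.
Yoga Fusion starts before Core 30 ends → Core 30 and Yoga Fusion overlap.
Barre Basics starts after Core 30 ends, so Core 30 has no further overlaps.
Barre Basics starts after Yoga Fusion ends, so Yoga Fusion has no further overlaps.
Kettlebell Blast starts before Barre Basics ends → Barre Basics and Kettlebell Blast overlap.
Pilates Bootcamp starts before Barre Basics ends → Barre Basics and Pilates Bootcamp overlap.
Boxing Circuit starts after Barre Basics ends.
Pilates Bootcamp starts before Kettlebell Blast ends → Kettlebell Blast and Pilates Bootcamp overlap.
Boxing Circuit starts before Kettlebell Blast ends → Kettlebell Blast and Boxing Circuit overlap.
Boxing Circuit starts before Pilates Bootcamp ends → Pilates Bootcamp and Boxing Circuit overlap.

Barre Basics & Kettlebell Blast, Barre Basics & Pilates Bootcamp, Boxing Circuit & Kettlebell Blast, Boxing Circuit & Pilates Bootcamp, Core 30 & Dance Power, Core 30 & Yoga Fusion, Dance Power & Yoga Fusion, Kettlebell Blast & Pilates Bootcamp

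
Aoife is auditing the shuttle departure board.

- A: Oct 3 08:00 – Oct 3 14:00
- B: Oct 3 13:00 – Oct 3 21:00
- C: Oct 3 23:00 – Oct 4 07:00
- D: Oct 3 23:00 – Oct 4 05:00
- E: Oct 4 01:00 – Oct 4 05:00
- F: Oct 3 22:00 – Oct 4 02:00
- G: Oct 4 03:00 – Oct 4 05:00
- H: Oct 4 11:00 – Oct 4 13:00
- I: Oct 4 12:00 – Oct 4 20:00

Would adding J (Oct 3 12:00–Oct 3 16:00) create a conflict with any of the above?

A: starts Oct 3 08:00 before J ends Oct 3 16:00, and ends Oct 3 14:00 after J starts Oct 3 12:00 → overlap.
B: starts Oct 3 13:00 before J ends Oct 3 16:00, and ends Oct 3 21:00 after J starts Oct 3 12:00 → overlap.
F: starts Oct 3 22:00 at or after J ends Oct 3 16:00 → clear.
C: starts Oct 3 23:00 at or after J ends Oct 3 16:00 → clear.
D: starts Oct 3 23:00 at or after J ends Oct 3 16:00 → clear.
E: starts Oct 4 01:00 at or after J ends Oct 3 16:00 → clear.
G: starts Oct 4 03:00 at or after J ends Oct 3 16:00 → clear.
H: starts Oct 4 11:00 at or after J ends Oct 3 16:00 → clear.
I: starts Oct 4 12:00 at or after J ends Oct 3 16:00 → clear.
J overlaps A, B.

Yes — it overlaps A, B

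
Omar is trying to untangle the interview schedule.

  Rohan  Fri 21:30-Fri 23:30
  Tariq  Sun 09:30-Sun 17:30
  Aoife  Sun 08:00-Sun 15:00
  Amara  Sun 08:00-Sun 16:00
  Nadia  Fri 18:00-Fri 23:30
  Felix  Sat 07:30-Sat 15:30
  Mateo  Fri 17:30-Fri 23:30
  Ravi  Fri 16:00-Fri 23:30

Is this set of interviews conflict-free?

No

Sorted by start: Ravi, Mateo, Nadia, Rohan, Felix, Aoife, Amara, Tariq.
Mateo starts before Ravi ends → Ravi and Mateo overlap.
That's a conflict, so the schedule is not conflict-free.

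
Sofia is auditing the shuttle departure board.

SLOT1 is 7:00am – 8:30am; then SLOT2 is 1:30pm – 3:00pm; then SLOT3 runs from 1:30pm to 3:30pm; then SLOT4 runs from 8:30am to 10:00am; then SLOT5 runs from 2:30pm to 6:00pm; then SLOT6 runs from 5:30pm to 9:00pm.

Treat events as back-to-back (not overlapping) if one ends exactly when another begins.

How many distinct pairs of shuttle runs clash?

Sorted by start: SLOT1, SLOT4, SLOT2, SLOT3, SLOT5, SLOT6.
SLOT4 starts exactly when SLOT1 ends (back-to-back, no overlap), so nothing later overlaps SLOT1 either.
SLOT2 starts after SLOT4 ends, so nothing later overlaps SLOT4 either.
SLOT3 starts before SLOT2 ends → SLOT2 and SLOT3 overlap.
SLOT5 starts before SLOT2 ends → SLOT2 and SLOT5 overlap.
SLOT6 starts after SLOT2 ends.
SLOT5 starts before SLOT3 ends → SLOT3 and SLOT5 overlap.
SLOT6 starts after SLOT3 ends.
SLOT6 starts before SLOT5 ends → SLOT5 and SLOT6 overlap.
Overlapping pairs: SLOT2 & SLOT3, SLOT2 & SLOT5, SLOT3 & SLOT5, SLOT5 & SLOT6 — 4 in total.

4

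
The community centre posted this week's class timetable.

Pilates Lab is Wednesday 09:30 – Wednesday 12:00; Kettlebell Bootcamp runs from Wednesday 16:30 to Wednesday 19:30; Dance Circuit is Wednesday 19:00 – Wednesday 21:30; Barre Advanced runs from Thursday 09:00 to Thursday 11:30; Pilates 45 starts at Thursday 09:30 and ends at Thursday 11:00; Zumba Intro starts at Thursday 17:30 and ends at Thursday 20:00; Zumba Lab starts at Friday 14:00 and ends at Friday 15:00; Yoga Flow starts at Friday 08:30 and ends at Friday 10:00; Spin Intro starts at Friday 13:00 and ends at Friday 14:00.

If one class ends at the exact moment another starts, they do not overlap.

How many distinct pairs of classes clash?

2

Check each pair: they overlap iff neither finishes before the other starts.
Sorted by start: Pilates Lab, Kettlebell Bootcamp, Dance Circuit, Barre Advanced, Pilates 45, Zumba Intro, Yoga Flow, Spin Intro, Zumba Lab.
Kettlebell Bootcamp starts after Pilates Lab ends — done with Pilates Lab.
Dance Circuit starts before Kettlebell Bootcamp ends → Kettlebell Bootcamp and Dance Circuit overlap.
Barre Advanced starts after Kettlebell Bootcamp ends — done with Kettlebell Bootcamp.
Barre Advanced starts after Dance Circuit ends — done with Dance Circuit.
Pilates 45 starts before Barre Advanced ends → Barre Advanced and Pilates 45 overlap.
Zumba Intro starts after Barre Advanced ends — done with Barre Advanced.
Zumba Intro starts after Pilates 45 ends — done with Pilates 45.
Yoga Flow starts after Zumba Intro ends — done with Zumba Intro.
Spin Intro starts after Yoga Flow ends — done with Yoga Flow.
Zumba Lab starts exactly when Spin Intro ends (back-to-back, no overlap).
Overlapping pairs: Barre Advanced & Pilates 45, Dance Circuit & Kettlebell Bootcamp — 2 in total.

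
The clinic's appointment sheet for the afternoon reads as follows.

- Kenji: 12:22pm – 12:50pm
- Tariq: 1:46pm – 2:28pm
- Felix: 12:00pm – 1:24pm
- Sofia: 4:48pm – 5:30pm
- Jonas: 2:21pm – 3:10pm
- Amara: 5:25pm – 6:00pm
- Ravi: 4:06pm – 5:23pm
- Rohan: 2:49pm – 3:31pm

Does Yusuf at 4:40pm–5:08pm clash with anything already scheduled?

Yes — it overlaps Ravi, Sofia

Felix: ends 1:24pm at or before Yusuf starts 4:40pm → clear.
Kenji: ends 12:50pm at or before Yusuf starts 4:40pm → clear.
Tariq: ends 2:28pm at or before Yusuf starts 4:40pm → clear.
Jonas: ends 3:10pm at or before Yusuf starts 4:40pm → clear.
Rohan: ends 3:31pm at or before Yusuf starts 4:40pm → clear.
Ravi: starts 4:06pm before Yusuf ends 5:08pm, and ends 5:23pm after Yusuf starts 4:40pm → overlap.
Sofia: starts 4:48pm before Yusuf ends 5:08pm, and ends 5:30pm after Yusuf starts 4:40pm → overlap.
Amara: starts 5:25pm at or after Yusuf ends 5:08pm → clear.
Yusuf overlaps Sofia, Ravi.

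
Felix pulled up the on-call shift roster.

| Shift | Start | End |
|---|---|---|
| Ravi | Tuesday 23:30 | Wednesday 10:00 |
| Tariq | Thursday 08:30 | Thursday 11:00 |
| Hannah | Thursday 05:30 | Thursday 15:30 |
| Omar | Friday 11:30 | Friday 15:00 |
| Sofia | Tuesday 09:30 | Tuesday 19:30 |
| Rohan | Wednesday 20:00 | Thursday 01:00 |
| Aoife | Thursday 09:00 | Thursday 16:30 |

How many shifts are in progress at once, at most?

Walk through starts and ends in time order (an end at T is processed before a start at T):
Tuesday 09:30 start Sofia → 1
Tuesday 19:30 end Sofia → 0
Tuesday 23:30 start Ravi → 1
Wednesday 10:00 end Ravi → 0
Wednesday 20:00 start Rohan → 1
Thursday 01:00 end Rohan → 0
Thursday 05:30 start Hannah → 1
Thursday 08:30 start Tariq → 2
Thursday 09:00 start Aoife → 3
Thursday 11:00 end Tariq → 2
Thursday 15:30 end Hannah → 1
Thursday 16:30 end Aoife → 0
Friday 11:30 start Omar → 1
Friday 15:00 end Omar → 0
Peak is 3, at Thursday 09:00 (Aoife, Hannah, Tariq).

3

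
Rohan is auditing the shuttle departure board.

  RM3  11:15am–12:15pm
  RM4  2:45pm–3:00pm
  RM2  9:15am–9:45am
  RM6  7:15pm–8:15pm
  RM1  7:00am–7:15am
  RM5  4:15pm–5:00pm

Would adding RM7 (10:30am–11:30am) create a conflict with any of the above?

RM1: ends 7:15am at or before RM7 starts 10:30am → clear.
RM2: ends 9:45am at or before RM7 starts 10:30am → clear.
RM3: starts 11:15am before RM7 ends 11:30am, and ends 12:15pm after RM7 starts 10:30am → overlap.
RM4: starts 2:45pm at or after RM7 ends 11:30am → clear.
RM5: starts 4:15pm at or after RM7 ends 11:30am → clear.
RM6: starts 7:15pm at or after RM7 ends 11:30am → clear.
RM7 overlaps RM3.

Yes — it overlaps RM3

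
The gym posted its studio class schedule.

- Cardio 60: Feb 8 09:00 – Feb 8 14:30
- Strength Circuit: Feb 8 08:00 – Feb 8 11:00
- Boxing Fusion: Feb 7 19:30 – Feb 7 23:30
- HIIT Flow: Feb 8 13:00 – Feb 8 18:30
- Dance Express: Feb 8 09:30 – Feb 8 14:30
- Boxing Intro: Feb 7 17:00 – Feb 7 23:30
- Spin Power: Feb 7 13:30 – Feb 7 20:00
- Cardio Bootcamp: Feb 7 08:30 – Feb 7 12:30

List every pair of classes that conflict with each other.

Boxing Fusion & Boxing Intro, Boxing Fusion & Spin Power, Boxing Intro & Spin Power, Cardio 60 & Dance Express, Cardio 60 & HIIT Flow, Cardio 60 & Strength Circuit, Dance Express & HIIT Flow, Dance Express & Strength Circuit

Sorted by start: Cardio Bootcamp, Spin Power, Boxing Intro, Boxing Fusion, Strength Circuit, Cardio 60, Dance Express, HIIT Flow.
Spin Power starts after Cardio Bootcamp ends, so Cardio Bootcamp has no further overlaps.
Boxing Intro starts before Spin Power ends → Spin Power and Boxing Intro overlap.
Boxing Fusion starts before Spin Power ends → Spin Power and Boxing Fusion overlap.
Strength Circuit starts after Spin Power ends, so Spin Power has no further overlaps.
Boxing Fusion starts before Boxing Intro ends → Boxing Intro and Boxing Fusion overlap.
Strength Circuit starts after Boxing Intro ends, so Boxing Intro has no further overlaps.
Strength Circuit starts after Boxing Fusion ends, so Boxing Fusion has no further overlaps.
Cardio 60 starts before Strength Circuit ends → Strength Circuit and Cardio 60 overlap.
Dance Express starts before Strength Circuit ends → Strength Circuit and Dance Express overlap.
HIIT Flow starts after Strength Circuit ends.
Dance Express starts before Cardio 60 ends → Cardio 60 and Dance Express overlap.
HIIT Flow starts before Cardio 60 ends → Cardio 60 and HIIT Flow overlap.
HIIT Flow starts before Dance Express ends → Dance Express and HIIT Flow overlap.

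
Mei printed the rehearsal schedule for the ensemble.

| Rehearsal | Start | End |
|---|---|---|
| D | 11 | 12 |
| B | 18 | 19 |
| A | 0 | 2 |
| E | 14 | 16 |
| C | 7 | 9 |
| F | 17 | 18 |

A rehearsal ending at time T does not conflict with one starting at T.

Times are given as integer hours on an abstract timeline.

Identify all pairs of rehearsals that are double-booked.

no conflicts

Sorted by start: A, C, D, E, F, B.
C starts after A ends, so nothing later overlaps A either.
D starts after C ends, so nothing later overlaps C either.
E starts after D ends, so nothing later overlaps D either.
F starts after E ends, so nothing later overlaps E either.
B starts exactly when F ends (back-to-back, no overlap).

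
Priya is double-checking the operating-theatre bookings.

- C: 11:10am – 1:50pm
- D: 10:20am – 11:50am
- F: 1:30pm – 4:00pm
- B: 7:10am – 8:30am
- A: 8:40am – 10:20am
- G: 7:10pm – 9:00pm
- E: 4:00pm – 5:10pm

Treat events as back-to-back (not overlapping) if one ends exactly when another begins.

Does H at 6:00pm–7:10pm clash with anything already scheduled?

B: ends 8:30am at or before H starts 6:00pm → clear.
A: ends 10:20am at or before H starts 6:00pm → clear.
D: ends 11:50am at or before H starts 6:00pm → clear.
C: ends 1:50pm at or before H starts 6:00pm → clear.
F: ends 4:00pm at or before H starts 6:00pm → clear.
E: ends 5:10pm at or before H starts 6:00pm → clear.
G: starts 7:10pm at or after H ends 7:10pm → clear.

No — it doesn't clash with anything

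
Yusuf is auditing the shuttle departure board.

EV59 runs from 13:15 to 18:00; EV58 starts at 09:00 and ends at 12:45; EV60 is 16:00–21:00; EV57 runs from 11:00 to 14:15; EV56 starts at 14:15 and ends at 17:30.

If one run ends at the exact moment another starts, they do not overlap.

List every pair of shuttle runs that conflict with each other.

EV56 & EV59, EV56 & EV60, EV57 & EV58, EV57 & EV59, EV59 & EV60

Sorted by start: EV58, EV57, EV59, EV56, EV60.
EV57 starts before EV58 ends → EV58 and EV57 overlap.
EV59 starts after EV58 ends — done with EV58.
EV59 starts before EV57 ends → EV57 and EV59 overlap.
EV56 starts exactly when EV57 ends (back-to-back, no overlap) — done with EV57.
EV56 starts before EV59 ends → EV59 and EV56 overlap.
EV60 starts before EV59 ends → EV59 and EV60 overlap.
EV60 starts before EV56 ends → EV56 and EV60 overlap.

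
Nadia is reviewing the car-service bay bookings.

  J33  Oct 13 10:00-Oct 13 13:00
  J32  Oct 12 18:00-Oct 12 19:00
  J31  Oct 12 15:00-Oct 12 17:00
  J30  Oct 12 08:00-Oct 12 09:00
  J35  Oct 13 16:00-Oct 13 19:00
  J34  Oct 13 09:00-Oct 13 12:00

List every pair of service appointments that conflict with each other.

Sorted by start: J30, J31, J32, J34, J33, J35.
J31 starts after J30 ends — done with J30.
J32 starts after J31 ends — done with J31.
J34 starts after J32 ends — done with J32.
J33 starts before J34 ends → J34 and J33 overlap.
J35 starts after J34 ends.
J35 starts after J33 ends.

J33 & J34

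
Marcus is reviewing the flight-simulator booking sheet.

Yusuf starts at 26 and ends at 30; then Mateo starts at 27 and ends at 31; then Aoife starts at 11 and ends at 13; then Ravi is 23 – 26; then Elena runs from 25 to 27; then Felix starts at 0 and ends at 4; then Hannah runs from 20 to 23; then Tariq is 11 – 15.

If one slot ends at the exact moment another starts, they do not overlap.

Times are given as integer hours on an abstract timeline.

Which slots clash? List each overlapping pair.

Sorted by start: Felix, Aoife, Tariq, Hannah, Ravi, Elena, Yusuf, Mateo.
Aoife starts after Felix ends, so Felix has no further overlaps.
Tariq starts before Aoife ends → Aoife and Tariq overlap.
Hannah starts after Aoife ends, so Aoife has no further overlaps.
Hannah starts after Tariq ends, so Tariq has no further overlaps.
Ravi starts exactly when Hannah ends (back-to-back, no overlap), so Hannah has no further overlaps.
Elena starts before Ravi ends → Ravi and Elena overlap.
Yusuf starts exactly when Ravi ends (back-to-back, no overlap), so Ravi has no further overlaps.
Yusuf starts before Elena ends → Elena and Yusuf overlap.
Mateo starts exactly when Elena ends (back-to-back, no overlap).
Mateo starts before Yusuf ends → Yusuf and Mateo overlap.

Aoife & Tariq, Elena & Ravi, Elena & Yusuf, Mateo & Yusuf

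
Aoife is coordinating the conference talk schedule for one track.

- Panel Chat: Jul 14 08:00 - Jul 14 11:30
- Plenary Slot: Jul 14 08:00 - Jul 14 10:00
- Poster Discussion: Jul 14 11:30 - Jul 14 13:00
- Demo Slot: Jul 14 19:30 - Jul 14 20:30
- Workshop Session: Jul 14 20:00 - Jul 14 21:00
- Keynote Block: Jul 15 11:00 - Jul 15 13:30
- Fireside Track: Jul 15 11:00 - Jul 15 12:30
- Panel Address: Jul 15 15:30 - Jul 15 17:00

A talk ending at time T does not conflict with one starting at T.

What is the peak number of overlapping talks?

2

Sweep the timeline, counting +1 at each start and −1 at each end (ends before starts at a tie):
Jul 14 08:00 start Panel Chat → 1
Jul 14 08:00 start Plenary Slot → 2
Jul 14 10:00 end Plenary Slot → 1
Jul 14 11:30 end Panel Chat → 0
Jul 14 11:30 start Poster Discussion → 1
Jul 14 13:00 end Poster Discussion → 0
Jul 14 19:30 start Demo Slot → 1
Jul 14 20:00 start Workshop Session → 2
Jul 14 20:30 end Demo Slot → 1
Jul 14 21:00 end Workshop Session → 0
Jul 15 11:00 start Fireside Track → 1
Jul 15 11:00 start Keynote Block → 2
Jul 15 12:30 end Fireside Track → 1
Jul 15 13:30 end Keynote Block → 0
Jul 15 15:30 start Panel Address → 1
Jul 15 17:00 end Panel Address → 0
Peak is 2, at Jul 14 08:00 (Panel Chat, Plenary Slot).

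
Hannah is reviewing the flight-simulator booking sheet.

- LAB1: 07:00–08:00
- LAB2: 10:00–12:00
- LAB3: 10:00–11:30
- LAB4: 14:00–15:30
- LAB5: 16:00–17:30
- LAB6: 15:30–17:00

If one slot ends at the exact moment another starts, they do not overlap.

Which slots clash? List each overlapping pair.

Sorted by start: LAB1, LAB2, LAB3, LAB4, LAB6, LAB5.
LAB2 starts after LAB1 ends; LAB1 is clear from here.
LAB3 starts before LAB2 ends → LAB2 and LAB3 overlap.
LAB4 starts after LAB2 ends; LAB2 is clear from here.
LAB4 starts after LAB3 ends; LAB3 is clear from here.
LAB6 starts exactly when LAB4 ends (back-to-back, no overlap); LAB4 is clear from here.
LAB5 starts before LAB6 ends → LAB6 and LAB5 overlap.

LAB2 & LAB3, LAB5 & LAB6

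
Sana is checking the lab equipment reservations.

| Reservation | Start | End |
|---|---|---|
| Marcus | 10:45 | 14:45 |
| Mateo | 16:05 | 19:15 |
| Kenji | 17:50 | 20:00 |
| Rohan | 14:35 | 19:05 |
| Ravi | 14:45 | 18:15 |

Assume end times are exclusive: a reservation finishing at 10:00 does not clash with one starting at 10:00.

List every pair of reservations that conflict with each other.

Check each pair: they overlap iff neither finishes before the other starts.
Sorted by start: Marcus, Rohan, Ravi, Mateo, Kenji.
Rohan starts before Marcus ends → Marcus and Rohan overlap.
Ravi starts exactly when Marcus ends (back-to-back, no overlap), so Marcus has no further overlaps.
Ravi starts before Rohan ends → Rohan and Ravi overlap.
Mateo starts before Rohan ends → Rohan and Mateo overlap.
Kenji starts before Rohan ends → Rohan and Kenji overlap.
Mateo starts before Ravi ends → Ravi and Mateo overlap.
Kenji starts before Ravi ends → Ravi and Kenji overlap.
Kenji starts before Mateo ends → Mateo and Kenji overlap.

Kenji & Mateo, Kenji & Ravi, Kenji & Rohan, Marcus & Rohan, Mateo & Ravi, Mateo & Rohan, Ravi & Rohan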